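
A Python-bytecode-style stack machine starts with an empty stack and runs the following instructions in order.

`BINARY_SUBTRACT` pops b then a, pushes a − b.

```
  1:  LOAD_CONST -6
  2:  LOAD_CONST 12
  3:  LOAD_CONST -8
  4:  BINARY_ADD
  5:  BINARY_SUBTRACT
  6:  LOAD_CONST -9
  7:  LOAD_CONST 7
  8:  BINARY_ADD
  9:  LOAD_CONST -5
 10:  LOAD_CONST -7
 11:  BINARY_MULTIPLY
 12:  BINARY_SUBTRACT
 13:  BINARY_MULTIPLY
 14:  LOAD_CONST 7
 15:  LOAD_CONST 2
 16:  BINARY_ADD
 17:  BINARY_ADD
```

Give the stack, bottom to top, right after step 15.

[370, 7, 2]

LOAD_CONST -6   -> [-6]
LOAD_CONST 12   -> [-6, 12]
LOAD_CONST -8   -> [-6, 12, -8]
BINARY_ADD      -> [-6, 4]
BINARY_SUBTRACT -> [-10]
LOAD_CONST -9   -> [-10, -9]
LOAD_CONST 7    -> [-10, -9, 7]
BINARY_ADD      -> [-10, -2]
LOAD_CONST -5   -> [-10, -2, -5]
LOAD_CONST -7   -> [-10, -2, -5, -7]
BINARY_MULTIPLY -> [-10, -2, 35]
BINARY_SUBTRACT -> [-10, -37]
BINARY_MULTIPLY -> [370]
LOAD_CONST 7    -> [370, 7]
LOAD_CONST 2    -> [370, 7, 2]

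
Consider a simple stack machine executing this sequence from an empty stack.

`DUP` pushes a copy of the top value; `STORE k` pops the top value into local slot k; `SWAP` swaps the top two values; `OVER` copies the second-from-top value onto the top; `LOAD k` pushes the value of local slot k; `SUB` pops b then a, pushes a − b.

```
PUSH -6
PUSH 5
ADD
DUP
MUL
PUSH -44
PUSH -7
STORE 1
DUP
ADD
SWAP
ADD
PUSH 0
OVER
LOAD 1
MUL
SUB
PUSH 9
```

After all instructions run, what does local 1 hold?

-7

PUSH -6  : [-6]
PUSH 5   : [-6, 5]
ADD      : [-1]
DUP      : [-1, -1]
MUL      : [1]
PUSH -44 : [1, -44]
PUSH -7  : [1, -44, -7]
STORE 1  : [1, -44]
DUP      : [1, -44, -44]
ADD      : [1, -88]
SWAP     : [-88, 1]
ADD      : [-87]
PUSH 0   : [-87, 0]
OVER     : [-87, 0, -87]
LOAD 1   : [-87, 0, -87, -7]
MUL      : [-87, 0, 609]
SUB      : [-87, -609]
PUSH 9   : [-87, -609, 9]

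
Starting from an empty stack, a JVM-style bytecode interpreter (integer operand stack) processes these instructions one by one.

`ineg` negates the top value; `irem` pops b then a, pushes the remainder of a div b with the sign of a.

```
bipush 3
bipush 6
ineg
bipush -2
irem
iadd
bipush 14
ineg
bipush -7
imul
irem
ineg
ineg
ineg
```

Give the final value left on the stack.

-3

bipush 3  -> 3
bipush 6  -> 3 6
ineg      -> 3 -6
bipush -2 -> 3 -6 -2
irem      -> 3 0
iadd      -> 3
bipush 14 -> 3 14
ineg      -> 3 -14
bipush -7 -> 3 -14 -7
imul      -> 3 98
irem      -> 3
ineg      -> -3
ineg      -> 3
ineg      -> -3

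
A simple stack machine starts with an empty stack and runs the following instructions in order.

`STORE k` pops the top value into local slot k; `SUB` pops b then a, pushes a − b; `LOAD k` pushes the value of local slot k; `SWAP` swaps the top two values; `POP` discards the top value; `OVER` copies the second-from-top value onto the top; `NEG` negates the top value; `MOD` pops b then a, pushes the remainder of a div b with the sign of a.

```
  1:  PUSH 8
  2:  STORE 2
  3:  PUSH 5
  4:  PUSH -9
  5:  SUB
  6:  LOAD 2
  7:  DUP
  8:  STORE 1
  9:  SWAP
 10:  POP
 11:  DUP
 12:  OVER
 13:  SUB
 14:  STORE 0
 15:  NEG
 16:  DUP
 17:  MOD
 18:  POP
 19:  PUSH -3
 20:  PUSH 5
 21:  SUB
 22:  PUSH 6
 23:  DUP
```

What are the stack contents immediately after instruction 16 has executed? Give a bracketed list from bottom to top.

[-8, -8]

PUSH 8  -> 8
STORE 2 -> (empty)
PUSH 5  -> 5
PUSH -9 -> 5 -9
SUB     -> 14
LOAD 2  -> 14 8
DUP     -> 14 8 8
STORE 1 -> 14 8
SWAP    -> 8 14
POP     -> 8
DUP     -> 8 8
OVER    -> 8 8 8
SUB     -> 8 0
STORE 0 -> 8
NEG     -> -8
DUP     -> -8 -8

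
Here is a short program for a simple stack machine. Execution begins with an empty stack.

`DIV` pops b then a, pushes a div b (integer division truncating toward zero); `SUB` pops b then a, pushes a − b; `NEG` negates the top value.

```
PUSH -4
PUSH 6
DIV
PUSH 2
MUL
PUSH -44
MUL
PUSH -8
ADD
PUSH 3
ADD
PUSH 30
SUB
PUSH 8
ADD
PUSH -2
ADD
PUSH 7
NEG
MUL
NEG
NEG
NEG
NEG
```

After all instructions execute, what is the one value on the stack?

203

PUSH -4  -> [-4]
PUSH 6   -> [-4, 6]
DIV      -> [0]
PUSH 2   -> [0, 2]
MUL      -> [0]
PUSH -44 -> [0, -44]
MUL      -> [0]
PUSH -8  -> [0, -8]
ADD      -> [-8]
PUSH 3   -> [-8, 3]
ADD      -> [-5]
PUSH 30  -> [-5, 30]
SUB      -> [-35]
PUSH 8   -> [-35, 8]
ADD      -> [-27]
PUSH -2  -> [-27, -2]
ADD      -> [-29]
PUSH 7   -> [-29, 7]
NEG      -> [-29, -7]
MUL      -> [203]
NEG      -> [-203]
NEG      -> [203]
NEG      -> [-203]
NEG      -> [203]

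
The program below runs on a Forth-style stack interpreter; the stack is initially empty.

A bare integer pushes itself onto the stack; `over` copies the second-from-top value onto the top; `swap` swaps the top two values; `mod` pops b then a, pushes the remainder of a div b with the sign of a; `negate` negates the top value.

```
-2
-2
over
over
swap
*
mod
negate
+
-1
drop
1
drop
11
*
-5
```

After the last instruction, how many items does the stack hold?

-2      [-2]
-2      [-2, -2]
over    [-2, -2, -2]
over    [-2, -2, -2, -2]
swap    [-2, -2, -2, -2]
*       [-2, -2, 4]
mod     [-2, -2]
negate  [-2, 2]
+       [0]
-1      [0, -1]
drop    [0]
1       [0, 1]
drop    [0]
11      [0, 11]
*       [0]
-5      [0, -5]

2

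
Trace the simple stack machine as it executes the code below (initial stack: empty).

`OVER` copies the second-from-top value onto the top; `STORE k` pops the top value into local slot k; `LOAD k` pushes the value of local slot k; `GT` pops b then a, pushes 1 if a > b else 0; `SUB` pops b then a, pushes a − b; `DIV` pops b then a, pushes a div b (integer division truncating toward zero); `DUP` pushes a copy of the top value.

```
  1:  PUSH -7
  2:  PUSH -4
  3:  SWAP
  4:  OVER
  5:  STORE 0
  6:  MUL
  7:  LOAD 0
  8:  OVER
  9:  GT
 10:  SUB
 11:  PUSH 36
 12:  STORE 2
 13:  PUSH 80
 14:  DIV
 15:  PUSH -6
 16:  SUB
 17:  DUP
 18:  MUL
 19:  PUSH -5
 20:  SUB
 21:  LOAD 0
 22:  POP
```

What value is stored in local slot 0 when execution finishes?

PUSH -7 : [-7]
PUSH -4 : [-7, -4]
SWAP    : [-4, -7]
OVER    : [-4, -7, -4]
STORE 0 : [-4, -7]
MUL     : [28]
LOAD 0  : [28, -4]
OVER    : [28, -4, 28]
GT      : [28, 0]
SUB     : [28]
PUSH 36 : [28, 36]
STORE 2 : [28]
PUSH 80 : [28, 80]
DIV     : [0]
PUSH -6 : [0, -6]
SUB     : [6]
DUP     : [6, 6]
MUL     : [36]
PUSH -5 : [36, -5]
SUB     : [41]
LOAD 0  : [41, -4]
POP     : [41]

-4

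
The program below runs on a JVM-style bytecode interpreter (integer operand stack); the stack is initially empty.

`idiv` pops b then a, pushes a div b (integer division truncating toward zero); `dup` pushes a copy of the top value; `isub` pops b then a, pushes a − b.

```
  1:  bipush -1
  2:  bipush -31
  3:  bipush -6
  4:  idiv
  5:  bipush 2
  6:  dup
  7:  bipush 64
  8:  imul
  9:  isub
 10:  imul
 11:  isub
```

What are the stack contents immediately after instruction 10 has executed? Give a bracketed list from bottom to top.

[-1, -630]

bipush -1  : -1
bipush -31 : -1 -31
bipush -6  : -1 -31 -6
idiv       : -1 5
bipush 2   : -1 5 2
dup        : -1 5 2 2
bipush 64  : -1 5 2 2 64
imul       : -1 5 2 128
isub       : -1 5 -126
imul       : -1 -630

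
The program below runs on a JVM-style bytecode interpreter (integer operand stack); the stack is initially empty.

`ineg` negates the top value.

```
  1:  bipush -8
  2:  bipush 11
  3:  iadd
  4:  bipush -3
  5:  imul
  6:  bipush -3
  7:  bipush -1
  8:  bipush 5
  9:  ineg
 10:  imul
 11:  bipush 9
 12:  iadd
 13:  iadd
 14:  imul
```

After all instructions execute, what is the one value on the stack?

-99

bipush -8 -> [-8]
bipush 11 -> [-8, 11]
iadd      -> [3]
bipush -3 -> [3, -3]
imul      -> [-9]
bipush -3 -> [-9, -3]
bipush -1 -> [-9, -3, -1]
bipush 5  -> [-9, -3, -1, 5]
ineg      -> [-9, -3, -1, -5]
imul      -> [-9, -3, 5]
bipush 9  -> [-9, -3, 5, 9]
iadd      -> [-9, -3, 14]
iadd      -> [-9, 11]
imul      -> [-99]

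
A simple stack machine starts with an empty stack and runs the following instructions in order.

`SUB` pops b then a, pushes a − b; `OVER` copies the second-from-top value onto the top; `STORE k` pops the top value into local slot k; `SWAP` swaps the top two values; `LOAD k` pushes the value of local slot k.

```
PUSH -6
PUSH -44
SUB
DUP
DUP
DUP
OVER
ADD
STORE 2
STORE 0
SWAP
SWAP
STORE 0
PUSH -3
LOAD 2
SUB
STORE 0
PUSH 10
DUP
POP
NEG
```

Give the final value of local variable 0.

-79

PUSH -6   -6
PUSH -44  -6 -44
SUB       38
DUP       38 38
DUP       38 38 38
DUP       38 38 38 38
OVER      38 38 38 38 38
ADD       38 38 38 76
STORE 2   38 38 38
STORE 0   38 38
SWAP      38 38
SWAP      38 38
STORE 0   38
PUSH -3   38 -3
LOAD 2    38 -3 76
SUB       38 -79
STORE 0   38
PUSH 10   38 10
DUP       38 10 10
POP       38 10
NEG       38 -10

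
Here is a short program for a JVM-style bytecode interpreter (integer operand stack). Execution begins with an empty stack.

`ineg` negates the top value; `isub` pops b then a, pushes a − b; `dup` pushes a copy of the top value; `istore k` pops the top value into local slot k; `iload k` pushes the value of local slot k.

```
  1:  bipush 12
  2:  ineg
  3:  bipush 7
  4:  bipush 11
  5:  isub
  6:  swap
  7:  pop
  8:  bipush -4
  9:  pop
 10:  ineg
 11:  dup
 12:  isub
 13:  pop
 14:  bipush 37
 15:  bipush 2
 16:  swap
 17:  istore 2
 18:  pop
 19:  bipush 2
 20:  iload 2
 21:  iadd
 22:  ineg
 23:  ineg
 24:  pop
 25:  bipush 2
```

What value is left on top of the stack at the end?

2

bipush 12  [12]
ineg       [-12]
bipush 7   [-12, 7]
bipush 11  [-12, 7, 11]
isub       [-12, -4]
swap       [-4, -12]
pop        [-4]
bipush -4  [-4, -4]
pop        [-4]
ineg       [4]
dup        [4, 4]
isub       [0]
pop        []
bipush 37  [37]
bipush 2   [37, 2]
swap       [2, 37]
istore 2   [2]
pop        []
bipush 2   [2]
iload 2    [2, 37]
iadd       [39]
ineg       [-39]
ineg       [39]
pop        []
bipush 2   [2]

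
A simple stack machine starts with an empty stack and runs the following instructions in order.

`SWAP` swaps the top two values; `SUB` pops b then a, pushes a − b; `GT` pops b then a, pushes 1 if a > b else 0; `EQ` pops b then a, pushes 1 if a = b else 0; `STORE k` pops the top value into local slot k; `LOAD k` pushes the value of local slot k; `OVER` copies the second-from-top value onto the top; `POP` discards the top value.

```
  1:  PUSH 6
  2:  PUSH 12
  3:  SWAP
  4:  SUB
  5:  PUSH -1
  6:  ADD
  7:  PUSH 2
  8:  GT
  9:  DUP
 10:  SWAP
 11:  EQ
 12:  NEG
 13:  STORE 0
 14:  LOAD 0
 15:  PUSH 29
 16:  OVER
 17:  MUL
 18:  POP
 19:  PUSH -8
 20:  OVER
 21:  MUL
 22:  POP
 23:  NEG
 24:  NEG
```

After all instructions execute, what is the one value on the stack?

PUSH 6  -> [6]
PUSH 12 -> [6, 12]
SWAP    -> [12, 6]
SUB     -> [6]
PUSH -1 -> [6, -1]
ADD     -> [5]
PUSH 2  -> [5, 2]
GT      -> [1]
DUP     -> [1, 1]
SWAP    -> [1, 1]
EQ      -> [1]
NEG     -> [-1]
STORE 0 -> []
LOAD 0  -> [-1]
PUSH 29 -> [-1, 29]
OVER    -> [-1, 29, -1]
MUL     -> [-1, -29]
POP     -> [-1]
PUSH -8 -> [-1, -8]
OVER    -> [-1, -8, -1]
MUL     -> [-1, 8]
POP     -> [-1]
NEG     -> [1]
NEG     -> [-1]

-1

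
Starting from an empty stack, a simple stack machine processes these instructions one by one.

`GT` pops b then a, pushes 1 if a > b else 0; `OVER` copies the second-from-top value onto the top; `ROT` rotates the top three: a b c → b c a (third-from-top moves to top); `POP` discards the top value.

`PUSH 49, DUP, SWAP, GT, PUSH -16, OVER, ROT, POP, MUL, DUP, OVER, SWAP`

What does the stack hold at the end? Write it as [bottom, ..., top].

PUSH 49  → [49]
DUP      → [49, 49]
SWAP     → [49, 49]
GT       → [0]
PUSH -16 → [0, -16]
OVER     → [0, -16, 0]
ROT      → [-16, 0, 0]
POP      → [-16, 0]
MUL      → [0]
DUP      → [0, 0]
OVER     → [0, 0, 0]
SWAP     → [0, 0, 0]

[0, 0, 0]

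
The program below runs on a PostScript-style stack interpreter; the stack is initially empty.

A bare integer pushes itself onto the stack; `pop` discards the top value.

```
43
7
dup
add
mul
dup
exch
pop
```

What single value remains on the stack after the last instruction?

602

43    43
7     43 7
dup   43 7 7
add   43 14
mul   602
dup   602 602
exch  602 602
pop   602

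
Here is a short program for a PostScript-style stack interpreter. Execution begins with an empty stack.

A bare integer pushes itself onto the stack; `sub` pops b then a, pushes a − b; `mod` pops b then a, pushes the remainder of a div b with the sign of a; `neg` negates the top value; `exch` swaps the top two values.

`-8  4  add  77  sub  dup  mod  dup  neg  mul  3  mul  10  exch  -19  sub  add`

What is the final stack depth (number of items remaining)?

1

-8    [-8]
4     [-8, 4]
add   [-4]
77    [-4, 77]
sub   [-81]
dup   [-81, -81]
mod   [0]
dup   [0, 0]
neg   [0, 0]
mul   [0]
3     [0, 3]
mul   [0]
10    [0, 10]
exch  [10, 0]
-19   [10, 0, -19]
sub   [10, 19]
add   [29]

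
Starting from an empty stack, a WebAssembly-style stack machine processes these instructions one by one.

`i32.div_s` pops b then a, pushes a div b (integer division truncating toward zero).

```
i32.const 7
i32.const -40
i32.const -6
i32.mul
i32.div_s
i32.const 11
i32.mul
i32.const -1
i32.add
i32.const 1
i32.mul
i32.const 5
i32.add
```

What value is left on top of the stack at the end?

4

i32.const 7    [7]
i32.const -40  [7, -40]
i32.const -6   [7, -40, -6]
i32.mul        [7, 240]
i32.div_s      [0]
i32.const 11   [0, 11]
i32.mul        [0]
i32.const -1   [0, -1]
i32.add        [-1]
i32.const 1    [-1, 1]
i32.mul        [-1]
i32.const 5    [-1, 5]
i32.add        [4]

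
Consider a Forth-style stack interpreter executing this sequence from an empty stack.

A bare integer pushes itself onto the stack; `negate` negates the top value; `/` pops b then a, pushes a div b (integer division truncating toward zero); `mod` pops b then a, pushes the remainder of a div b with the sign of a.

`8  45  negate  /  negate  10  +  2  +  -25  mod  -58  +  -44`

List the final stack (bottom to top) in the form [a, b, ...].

[-46, -44]

8      -> 8
45     -> 8 45
negate -> 8 -45
/      -> 0
negate -> 0
10     -> 0 10
+      -> 10
2      -> 10 2
+      -> 12
-25    -> 12 -25
mod    -> 12
-58    -> 12 -58
+      -> -46
-44    -> -46 -44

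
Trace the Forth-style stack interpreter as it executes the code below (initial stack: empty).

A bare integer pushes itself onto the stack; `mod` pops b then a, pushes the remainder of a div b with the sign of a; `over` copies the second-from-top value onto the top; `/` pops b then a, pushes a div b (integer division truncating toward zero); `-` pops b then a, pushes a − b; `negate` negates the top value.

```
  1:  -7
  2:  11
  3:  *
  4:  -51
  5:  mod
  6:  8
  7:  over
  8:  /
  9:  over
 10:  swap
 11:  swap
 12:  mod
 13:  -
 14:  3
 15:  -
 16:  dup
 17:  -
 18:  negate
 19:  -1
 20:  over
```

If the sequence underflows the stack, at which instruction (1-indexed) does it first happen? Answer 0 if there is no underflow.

-7     → -7
11     → -7 11
*      → -77
-51    → -77 -51
mod    → -26
8      → -26 8
over   → -26 8 -26
/      → -26 0
over   → -26 0 -26
swap   → -26 -26 0
swap   → -26 0 -26
mod    → -26 0
-      → -26
3      → -26 3
-      → -29
dup    → -29 -29
-      → 0
negate → 0
-1     → 0 -1
over   → 0 -1 0

0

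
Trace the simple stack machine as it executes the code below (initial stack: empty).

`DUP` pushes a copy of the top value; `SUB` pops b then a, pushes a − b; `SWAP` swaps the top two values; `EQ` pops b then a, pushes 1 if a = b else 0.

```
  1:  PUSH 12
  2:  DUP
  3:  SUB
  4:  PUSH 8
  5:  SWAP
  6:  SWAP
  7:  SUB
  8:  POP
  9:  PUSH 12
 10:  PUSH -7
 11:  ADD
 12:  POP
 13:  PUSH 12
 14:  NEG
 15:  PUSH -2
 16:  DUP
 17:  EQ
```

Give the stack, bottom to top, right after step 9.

PUSH 12 → [12]
DUP     → [12, 12]
SUB     → [0]
PUSH 8  → [0, 8]
SWAP    → [8, 0]
SWAP    → [0, 8]
SUB     → [-8]
POP     → []
PUSH 12 → [12]

[12]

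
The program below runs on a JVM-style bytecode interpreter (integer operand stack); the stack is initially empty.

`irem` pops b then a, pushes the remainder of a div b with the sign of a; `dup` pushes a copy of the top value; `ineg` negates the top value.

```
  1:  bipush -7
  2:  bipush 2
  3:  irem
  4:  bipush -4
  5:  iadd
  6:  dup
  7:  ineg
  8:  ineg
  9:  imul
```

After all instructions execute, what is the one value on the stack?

25

bipush -7  [-7]
bipush 2   [-7, 2]
irem       [-1]
bipush -4  [-1, -4]
iadd       [-5]
dup        [-5, -5]
ineg       [-5, 5]
ineg       [-5, -5]
imul       [25]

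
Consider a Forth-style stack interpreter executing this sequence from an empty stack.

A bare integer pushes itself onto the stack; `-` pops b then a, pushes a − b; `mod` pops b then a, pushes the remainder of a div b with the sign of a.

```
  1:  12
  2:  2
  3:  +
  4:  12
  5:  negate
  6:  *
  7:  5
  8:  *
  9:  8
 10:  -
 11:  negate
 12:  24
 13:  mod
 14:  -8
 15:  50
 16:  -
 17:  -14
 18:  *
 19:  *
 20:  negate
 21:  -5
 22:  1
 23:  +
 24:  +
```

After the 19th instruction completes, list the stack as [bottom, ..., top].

[6496]

12      12
2       12 2
+       14
12      14 12
negate  14 -12
*       -168
5       -168 5
*       -840
8       -840 8
-       -848
negate  848
24      848 24
mod     8
-8      8 -8
50      8 -8 50
-       8 -58
-14     8 -58 -14
*       8 812
*       6496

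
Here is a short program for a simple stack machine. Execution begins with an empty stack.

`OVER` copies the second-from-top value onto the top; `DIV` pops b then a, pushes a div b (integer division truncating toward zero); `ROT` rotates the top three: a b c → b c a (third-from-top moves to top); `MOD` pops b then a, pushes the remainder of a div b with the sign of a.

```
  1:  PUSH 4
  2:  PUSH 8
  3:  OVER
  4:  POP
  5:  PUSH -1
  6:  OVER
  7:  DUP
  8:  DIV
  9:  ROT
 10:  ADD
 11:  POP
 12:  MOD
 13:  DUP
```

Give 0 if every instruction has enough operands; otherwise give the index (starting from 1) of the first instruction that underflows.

0

PUSH 4  -> [4]
PUSH 8  -> [4, 8]
OVER    -> [4, 8, 4]
POP     -> [4, 8]
PUSH -1 -> [4, 8, -1]
OVER    -> [4, 8, -1, 8]
DUP     -> [4, 8, -1, 8, 8]
DIV     -> [4, 8, -1, 1]
ROT     -> [4, -1, 1, 8]
ADD     -> [4, -1, 9]
POP     -> [4, -1]
MOD     -> [0]
DUP     -> [0, 0]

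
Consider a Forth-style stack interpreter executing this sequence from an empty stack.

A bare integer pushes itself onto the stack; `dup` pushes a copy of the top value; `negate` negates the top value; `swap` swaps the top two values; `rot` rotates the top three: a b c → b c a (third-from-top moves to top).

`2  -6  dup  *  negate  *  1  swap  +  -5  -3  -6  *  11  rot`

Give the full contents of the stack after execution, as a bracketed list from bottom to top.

[-71, 18, 11, -5]

2      → [2]
-6     → [2, -6]
dup    → [2, -6, -6]
*      → [2, 36]
negate → [2, -36]
*      → [-72]
1      → [-72, 1]
swap   → [1, -72]
+      → [-71]
-5     → [-71, -5]
-3     → [-71, -5, -3]
-6     → [-71, -5, -3, -6]
*      → [-71, -5, 18]
11     → [-71, -5, 18, 11]
rot    → [-71, 18, 11, -5]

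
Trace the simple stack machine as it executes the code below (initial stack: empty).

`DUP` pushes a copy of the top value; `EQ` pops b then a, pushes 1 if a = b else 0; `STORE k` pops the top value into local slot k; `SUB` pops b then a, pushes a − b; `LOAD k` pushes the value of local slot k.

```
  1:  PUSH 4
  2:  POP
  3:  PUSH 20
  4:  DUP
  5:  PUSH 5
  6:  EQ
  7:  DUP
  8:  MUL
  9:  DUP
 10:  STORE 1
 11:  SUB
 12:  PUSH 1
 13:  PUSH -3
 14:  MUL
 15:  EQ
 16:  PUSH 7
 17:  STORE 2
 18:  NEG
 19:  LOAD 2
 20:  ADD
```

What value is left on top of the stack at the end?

7

PUSH 4  -> [4]
POP     -> []
PUSH 20 -> [20]
DUP     -> [20, 20]
PUSH 5  -> [20, 20, 5]
EQ      -> [20, 0]
DUP     -> [20, 0, 0]
MUL     -> [20, 0]
DUP     -> [20, 0, 0]
STORE 1 -> [20, 0]
SUB     -> [20]
PUSH 1  -> [20, 1]
PUSH -3 -> [20, 1, -3]
MUL     -> [20, -3]
EQ      -> [0]
PUSH 7  -> [0, 7]
STORE 2 -> [0]
NEG     -> [0]
LOAD 2  -> [0, 7]
ADD     -> [7]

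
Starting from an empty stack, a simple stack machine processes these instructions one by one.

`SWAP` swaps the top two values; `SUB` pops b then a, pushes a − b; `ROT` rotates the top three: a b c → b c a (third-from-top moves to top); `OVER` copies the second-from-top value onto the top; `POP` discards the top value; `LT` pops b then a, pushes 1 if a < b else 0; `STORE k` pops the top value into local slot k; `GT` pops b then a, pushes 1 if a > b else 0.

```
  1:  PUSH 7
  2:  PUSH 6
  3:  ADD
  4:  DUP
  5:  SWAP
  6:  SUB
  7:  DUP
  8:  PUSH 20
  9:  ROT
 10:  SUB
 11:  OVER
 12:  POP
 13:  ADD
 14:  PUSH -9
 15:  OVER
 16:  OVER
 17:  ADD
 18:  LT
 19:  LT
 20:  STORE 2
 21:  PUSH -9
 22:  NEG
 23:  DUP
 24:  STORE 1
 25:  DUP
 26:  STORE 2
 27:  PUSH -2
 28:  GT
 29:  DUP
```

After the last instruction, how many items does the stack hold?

PUSH 7   [7]
PUSH 6   [7, 6]
ADD      [13]
DUP      [13, 13]
SWAP     [13, 13]
SUB      [0]
DUP      [0, 0]
PUSH 20  [0, 0, 20]
ROT      [0, 20, 0]
SUB      [0, 20]
OVER     [0, 20, 0]
POP      [0, 20]
ADD      [20]
PUSH -9  [20, -9]
OVER     [20, -9, 20]
OVER     [20, -9, 20, -9]
ADD      [20, -9, 11]
LT       [20, 1]
LT       [0]
STORE 2  []
PUSH -9  [-9]
NEG      [9]
DUP      [9, 9]
STORE 1  [9]
DUP      [9, 9]
STORE 2  [9]
PUSH -2  [9, -2]
GT       [1]
DUP      [1, 1]

2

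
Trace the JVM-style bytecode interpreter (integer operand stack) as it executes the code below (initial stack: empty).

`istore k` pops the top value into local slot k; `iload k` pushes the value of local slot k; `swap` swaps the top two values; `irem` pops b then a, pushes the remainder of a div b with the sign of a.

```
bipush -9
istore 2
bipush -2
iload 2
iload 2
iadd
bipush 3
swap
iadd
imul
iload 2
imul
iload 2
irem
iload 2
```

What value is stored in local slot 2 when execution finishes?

-9

bipush -9 : -9
istore 2  : (empty)
bipush -2 : -2
iload 2   : -2 -9
iload 2   : -2 -9 -9
iadd      : -2 -18
bipush 3  : -2 -18 3
swap      : -2 3 -18
iadd      : -2 -15
imul      : 30
iload 2   : 30 -9
imul      : -270
iload 2   : -270 -9
irem      : 0
iload 2   : 0 -9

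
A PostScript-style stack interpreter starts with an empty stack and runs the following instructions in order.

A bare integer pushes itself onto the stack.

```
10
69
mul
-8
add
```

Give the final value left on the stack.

682

10   [10]
69   [10, 69]
mul  [690]
-8   [690, -8]
add  [682]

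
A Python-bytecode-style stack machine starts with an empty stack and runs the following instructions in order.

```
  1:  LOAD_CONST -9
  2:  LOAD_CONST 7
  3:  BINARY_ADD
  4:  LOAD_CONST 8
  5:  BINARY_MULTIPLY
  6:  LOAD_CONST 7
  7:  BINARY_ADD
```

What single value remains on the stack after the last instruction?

LOAD_CONST -9   → -9
LOAD_CONST 7    → -9 7
BINARY_ADD      → -2
LOAD_CONST 8    → -2 8
BINARY_MULTIPLY → -16
LOAD_CONST 7    → -16 7
BINARY_ADD      → -9

-9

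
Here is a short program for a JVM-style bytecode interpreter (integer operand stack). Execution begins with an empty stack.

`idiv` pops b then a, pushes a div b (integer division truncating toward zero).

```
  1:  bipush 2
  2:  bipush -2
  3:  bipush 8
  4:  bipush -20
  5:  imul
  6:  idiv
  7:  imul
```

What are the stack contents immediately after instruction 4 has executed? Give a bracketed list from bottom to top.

[2, -2, 8, -20]

bipush 2   -> 2
bipush -2  -> 2 -2
bipush 8   -> 2 -2 8
bipush -20 -> 2 -2 8 -20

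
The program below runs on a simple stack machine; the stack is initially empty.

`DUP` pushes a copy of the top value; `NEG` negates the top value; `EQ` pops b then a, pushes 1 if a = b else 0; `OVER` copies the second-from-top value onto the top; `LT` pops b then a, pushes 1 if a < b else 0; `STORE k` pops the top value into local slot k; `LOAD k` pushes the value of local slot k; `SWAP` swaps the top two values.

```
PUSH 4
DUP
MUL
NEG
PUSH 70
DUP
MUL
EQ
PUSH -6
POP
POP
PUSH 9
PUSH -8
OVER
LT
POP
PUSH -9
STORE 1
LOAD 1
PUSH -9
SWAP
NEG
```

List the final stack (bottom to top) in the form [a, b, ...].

[9, -9, 9]

PUSH 4  : [4]
DUP     : [4, 4]
MUL     : [16]
NEG     : [-16]
PUSH 70 : [-16, 70]
DUP     : [-16, 70, 70]
MUL     : [-16, 4900]
EQ      : [0]
PUSH -6 : [0, -6]
POP     : [0]
POP     : []
PUSH 9  : [9]
PUSH -8 : [9, -8]
OVER    : [9, -8, 9]
LT      : [9, 1]
POP     : [9]
PUSH -9 : [9, -9]
STORE 1 : [9]
LOAD 1  : [9, -9]
PUSH -9 : [9, -9, -9]
SWAP    : [9, -9, -9]
NEG     : [9, -9, 9]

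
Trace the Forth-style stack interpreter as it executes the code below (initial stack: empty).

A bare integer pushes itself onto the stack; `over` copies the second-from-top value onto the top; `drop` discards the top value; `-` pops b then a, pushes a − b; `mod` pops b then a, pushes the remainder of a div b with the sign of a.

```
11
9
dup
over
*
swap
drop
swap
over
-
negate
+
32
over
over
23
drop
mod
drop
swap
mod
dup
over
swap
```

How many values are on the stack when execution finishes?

3

11     → [11]
9      → [11, 9]
dup    → [11, 9, 9]
over   → [11, 9, 9, 9]
*      → [11, 9, 81]
swap   → [11, 81, 9]
drop   → [11, 81]
swap   → [81, 11]
over   → [81, 11, 81]
-      → [81, -70]
negate → [81, 70]
+      → [151]
32     → [151, 32]
over   → [151, 32, 151]
over   → [151, 32, 151, 32]
23     → [151, 32, 151, 32, 23]
drop   → [151, 32, 151, 32]
mod    → [151, 32, 23]
drop   → [151, 32]
swap   → [32, 151]
mod    → [32]
dup    → [32, 32]
over   → [32, 32, 32]
swap   → [32, 32, 32]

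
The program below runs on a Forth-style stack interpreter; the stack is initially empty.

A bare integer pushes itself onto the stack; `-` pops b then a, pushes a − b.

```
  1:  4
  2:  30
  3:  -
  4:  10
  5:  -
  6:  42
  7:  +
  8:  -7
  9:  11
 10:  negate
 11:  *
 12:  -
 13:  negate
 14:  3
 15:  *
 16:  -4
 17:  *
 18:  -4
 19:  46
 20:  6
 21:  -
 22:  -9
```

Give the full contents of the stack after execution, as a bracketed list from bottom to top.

4       [4]
30      [4, 30]
-       [-26]
10      [-26, 10]
-       [-36]
42      [-36, 42]
+       [6]
-7      [6, -7]
11      [6, -7, 11]
negate  [6, -7, -11]
*       [6, 77]
-       [-71]
negate  [71]
3       [71, 3]
*       [213]
-4      [213, -4]
*       [-852]
-4      [-852, -4]
46      [-852, -4, 46]
6       [-852, -4, 46, 6]
-       [-852, -4, 40]
-9      [-852, -4, 40, -9]

[-852, -4, 40, -9]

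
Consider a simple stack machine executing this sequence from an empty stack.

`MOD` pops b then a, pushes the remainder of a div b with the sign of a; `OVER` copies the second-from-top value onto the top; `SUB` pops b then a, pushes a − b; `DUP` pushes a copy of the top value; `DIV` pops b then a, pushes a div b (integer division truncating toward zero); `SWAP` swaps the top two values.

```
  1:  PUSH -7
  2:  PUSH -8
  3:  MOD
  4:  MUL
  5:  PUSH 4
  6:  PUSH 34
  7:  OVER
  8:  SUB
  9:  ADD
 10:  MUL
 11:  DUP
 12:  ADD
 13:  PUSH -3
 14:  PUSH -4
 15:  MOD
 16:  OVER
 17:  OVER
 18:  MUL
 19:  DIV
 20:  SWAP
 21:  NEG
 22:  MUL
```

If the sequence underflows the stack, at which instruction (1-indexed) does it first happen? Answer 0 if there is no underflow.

PUSH -7 → -7
PUSH -8 → -7 -8
MOD     → -7
MUL  — needs 2 operands, stack has 1 → underflow

4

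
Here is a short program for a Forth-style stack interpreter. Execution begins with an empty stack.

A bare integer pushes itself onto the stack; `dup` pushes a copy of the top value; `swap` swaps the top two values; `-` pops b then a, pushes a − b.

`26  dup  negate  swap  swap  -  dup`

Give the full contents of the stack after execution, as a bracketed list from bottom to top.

26     : [26]
dup    : [26, 26]
negate : [26, -26]
swap   : [-26, 26]
swap   : [26, -26]
-      : [52]
dup    : [52, 52]

[52, 52]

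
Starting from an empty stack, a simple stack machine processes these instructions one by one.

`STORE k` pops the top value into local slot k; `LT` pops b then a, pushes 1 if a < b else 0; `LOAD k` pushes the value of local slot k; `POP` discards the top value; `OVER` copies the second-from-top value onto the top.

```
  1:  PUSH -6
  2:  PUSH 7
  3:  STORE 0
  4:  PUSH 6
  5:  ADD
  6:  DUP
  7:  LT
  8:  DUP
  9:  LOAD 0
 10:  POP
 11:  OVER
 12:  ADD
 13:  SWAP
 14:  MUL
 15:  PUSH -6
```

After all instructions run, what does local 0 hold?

PUSH -6 -> -6
PUSH 7  -> -6 7
STORE 0 -> -6
PUSH 6  -> -6 6
ADD     -> 0
DUP     -> 0 0
LT      -> 0
DUP     -> 0 0
LOAD 0  -> 0 0 7
POP     -> 0 0
OVER    -> 0 0 0
ADD     -> 0 0
SWAP    -> 0 0
MUL     -> 0
PUSH -6 -> 0 -6

7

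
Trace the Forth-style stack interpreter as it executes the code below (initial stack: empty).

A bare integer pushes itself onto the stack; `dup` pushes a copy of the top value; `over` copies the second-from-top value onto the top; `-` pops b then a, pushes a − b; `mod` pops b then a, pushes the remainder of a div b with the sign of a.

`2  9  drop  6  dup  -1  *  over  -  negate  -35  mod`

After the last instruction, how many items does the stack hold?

2      → 2
9      → 2 9
drop   → 2
6      → 2 6
dup    → 2 6 6
-1     → 2 6 6 -1
*      → 2 6 -6
over   → 2 6 -6 6
-      → 2 6 -12
negate → 2 6 12
-35    → 2 6 12 -35
mod    → 2 6 12

3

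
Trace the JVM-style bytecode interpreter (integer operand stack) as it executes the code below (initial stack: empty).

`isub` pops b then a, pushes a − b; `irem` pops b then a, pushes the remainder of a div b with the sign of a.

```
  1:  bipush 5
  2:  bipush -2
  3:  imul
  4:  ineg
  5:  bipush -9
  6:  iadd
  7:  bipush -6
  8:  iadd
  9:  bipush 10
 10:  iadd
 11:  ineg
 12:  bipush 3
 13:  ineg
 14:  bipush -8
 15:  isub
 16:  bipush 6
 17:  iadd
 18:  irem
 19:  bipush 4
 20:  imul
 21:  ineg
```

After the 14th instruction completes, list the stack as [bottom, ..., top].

[-5, -3, -8]

bipush 5  : [5]
bipush -2 : [5, -2]
imul      : [-10]
ineg      : [10]
bipush -9 : [10, -9]
iadd      : [1]
bipush -6 : [1, -6]
iadd      : [-5]
bipush 10 : [-5, 10]
iadd      : [5]
ineg      : [-5]
bipush 3  : [-5, 3]
ineg      : [-5, -3]
bipush -8 : [-5, -3, -8]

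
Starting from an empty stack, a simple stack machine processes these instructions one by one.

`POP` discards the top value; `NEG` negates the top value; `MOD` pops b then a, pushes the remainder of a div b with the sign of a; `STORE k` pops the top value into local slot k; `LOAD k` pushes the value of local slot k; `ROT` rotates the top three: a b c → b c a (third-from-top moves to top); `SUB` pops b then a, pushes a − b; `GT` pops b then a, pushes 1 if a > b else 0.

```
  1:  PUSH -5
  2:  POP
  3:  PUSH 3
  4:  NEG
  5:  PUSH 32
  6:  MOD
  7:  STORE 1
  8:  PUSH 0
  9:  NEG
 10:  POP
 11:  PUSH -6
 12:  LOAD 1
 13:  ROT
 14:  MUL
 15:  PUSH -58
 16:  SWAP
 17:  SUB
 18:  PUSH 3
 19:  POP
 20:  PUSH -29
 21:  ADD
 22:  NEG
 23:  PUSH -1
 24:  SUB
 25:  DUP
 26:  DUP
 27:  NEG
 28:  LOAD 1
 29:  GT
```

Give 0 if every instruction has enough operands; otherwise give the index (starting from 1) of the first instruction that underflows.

PUSH -5 -> -5
POP     -> (empty)
PUSH 3  -> 3
NEG     -> -3
PUSH 32 -> -3 32
MOD     -> -3
STORE 1 -> (empty)
PUSH 0  -> 0
NEG     -> 0
POP     -> (empty)
PUSH -6 -> -6
LOAD 1  -> -6 -3
ROT  — needs 3 operands, stack has 2 → underflow

13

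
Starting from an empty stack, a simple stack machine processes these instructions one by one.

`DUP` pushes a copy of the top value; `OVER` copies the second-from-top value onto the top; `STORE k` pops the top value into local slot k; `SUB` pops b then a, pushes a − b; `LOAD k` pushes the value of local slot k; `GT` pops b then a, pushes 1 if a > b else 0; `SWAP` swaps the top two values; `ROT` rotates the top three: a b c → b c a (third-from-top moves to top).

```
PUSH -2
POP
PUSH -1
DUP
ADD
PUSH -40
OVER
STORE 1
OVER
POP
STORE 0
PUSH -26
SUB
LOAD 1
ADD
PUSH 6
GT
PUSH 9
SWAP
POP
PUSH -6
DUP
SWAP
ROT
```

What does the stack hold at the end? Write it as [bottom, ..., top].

[-6, -6, 9]

PUSH -2  → [-2]
POP      → []
PUSH -1  → [-1]
DUP      → [-1, -1]
ADD      → [-2]
PUSH -40 → [-2, -40]
OVER     → [-2, -40, -2]
STORE 1  → [-2, -40]
OVER     → [-2, -40, -2]
POP      → [-2, -40]
STORE 0  → [-2]
PUSH -26 → [-2, -26]
SUB      → [24]
LOAD 1   → [24, -2]
ADD      → [22]
PUSH 6   → [22, 6]
GT       → [1]
PUSH 9   → [1, 9]
SWAP     → [9, 1]
POP      → [9]
PUSH -6  → [9, -6]
DUP      → [9, -6, -6]
SWAP     → [9, -6, -6]
ROT      → [-6, -6, 9]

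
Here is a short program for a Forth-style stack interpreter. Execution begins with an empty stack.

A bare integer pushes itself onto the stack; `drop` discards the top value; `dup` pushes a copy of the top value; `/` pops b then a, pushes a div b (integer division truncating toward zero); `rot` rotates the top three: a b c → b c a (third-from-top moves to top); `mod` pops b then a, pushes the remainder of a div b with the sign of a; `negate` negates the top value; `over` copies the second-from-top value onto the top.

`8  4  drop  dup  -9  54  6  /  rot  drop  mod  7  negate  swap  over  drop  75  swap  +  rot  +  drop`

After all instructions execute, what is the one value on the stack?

8      → 8
4      → 8 4
drop   → 8
dup    → 8 8
-9     → 8 8 -9
54     → 8 8 -9 54
6      → 8 8 -9 54 6
/      → 8 8 -9 9
rot    → 8 -9 9 8
drop   → 8 -9 9
mod    → 8 0
7      → 8 0 7
negate → 8 0 -7
swap   → 8 -7 0
over   → 8 -7 0 -7
drop   → 8 -7 0
75     → 8 -7 0 75
swap   → 8 -7 75 0
+      → 8 -7 75
rot    → -7 75 8
+      → -7 83
drop   → -7

-7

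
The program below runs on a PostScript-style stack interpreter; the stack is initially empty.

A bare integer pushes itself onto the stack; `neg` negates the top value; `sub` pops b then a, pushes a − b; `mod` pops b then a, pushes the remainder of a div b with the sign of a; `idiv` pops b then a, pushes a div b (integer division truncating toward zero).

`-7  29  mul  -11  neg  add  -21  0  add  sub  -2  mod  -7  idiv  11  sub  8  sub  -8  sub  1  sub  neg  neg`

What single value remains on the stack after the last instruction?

-7   -> [-7]
29   -> [-7, 29]
mul  -> [-203]
-11  -> [-203, -11]
neg  -> [-203, 11]
add  -> [-192]
-21  -> [-192, -21]
0    -> [-192, -21, 0]
add  -> [-192, -21]
sub  -> [-171]
-2   -> [-171, -2]
mod  -> [-1]
-7   -> [-1, -7]
idiv -> [0]
11   -> [0, 11]
sub  -> [-11]
8    -> [-11, 8]
sub  -> [-19]
-8   -> [-19, -8]
sub  -> [-11]
1    -> [-11, 1]
sub  -> [-12]
neg  -> [12]
neg  -> [-12]

-12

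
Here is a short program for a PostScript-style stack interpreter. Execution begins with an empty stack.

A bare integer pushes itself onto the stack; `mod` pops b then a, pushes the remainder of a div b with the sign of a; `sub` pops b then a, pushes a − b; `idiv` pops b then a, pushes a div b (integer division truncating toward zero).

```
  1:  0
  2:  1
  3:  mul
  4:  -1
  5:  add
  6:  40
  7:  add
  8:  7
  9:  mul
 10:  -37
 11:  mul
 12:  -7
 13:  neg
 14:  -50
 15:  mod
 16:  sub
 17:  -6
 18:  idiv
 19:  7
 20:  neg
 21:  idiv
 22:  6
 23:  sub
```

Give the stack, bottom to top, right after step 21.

0     0
1     0 1
mul   0
-1    0 -1
add   -1
40    -1 40
add   39
7     39 7
mul   273
-37   273 -37
mul   -10101
-7    -10101 -7
neg   -10101 7
-50   -10101 7 -50
mod   -10101 7
sub   -10108
-6    -10108 -6
idiv  1684
7     1684 7
neg   1684 -7
idiv  -240

[-240]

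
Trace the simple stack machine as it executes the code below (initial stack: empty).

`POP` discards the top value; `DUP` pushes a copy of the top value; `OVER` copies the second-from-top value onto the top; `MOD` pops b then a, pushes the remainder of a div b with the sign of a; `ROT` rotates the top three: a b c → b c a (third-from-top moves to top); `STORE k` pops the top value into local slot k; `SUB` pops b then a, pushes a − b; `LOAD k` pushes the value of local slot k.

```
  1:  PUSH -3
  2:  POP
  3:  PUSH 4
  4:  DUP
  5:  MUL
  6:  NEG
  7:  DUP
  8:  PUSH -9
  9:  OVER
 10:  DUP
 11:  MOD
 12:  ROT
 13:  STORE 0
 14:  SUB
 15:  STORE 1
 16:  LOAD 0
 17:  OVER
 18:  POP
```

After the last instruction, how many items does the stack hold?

2

PUSH -3 → -3
POP     → (empty)
PUSH 4  → 4
DUP     → 4 4
MUL     → 16
NEG     → -16
DUP     → -16 -16
PUSH -9 → -16 -16 -9
OVER    → -16 -16 -9 -16
DUP     → -16 -16 -9 -16 -16
MOD     → -16 -16 -9 0
ROT     → -16 -9 0 -16
STORE 0 → -16 -9 0
SUB     → -16 -9
STORE 1 → -16
LOAD 0  → -16 -16
OVER    → -16 -16 -16
POP     → -16 -16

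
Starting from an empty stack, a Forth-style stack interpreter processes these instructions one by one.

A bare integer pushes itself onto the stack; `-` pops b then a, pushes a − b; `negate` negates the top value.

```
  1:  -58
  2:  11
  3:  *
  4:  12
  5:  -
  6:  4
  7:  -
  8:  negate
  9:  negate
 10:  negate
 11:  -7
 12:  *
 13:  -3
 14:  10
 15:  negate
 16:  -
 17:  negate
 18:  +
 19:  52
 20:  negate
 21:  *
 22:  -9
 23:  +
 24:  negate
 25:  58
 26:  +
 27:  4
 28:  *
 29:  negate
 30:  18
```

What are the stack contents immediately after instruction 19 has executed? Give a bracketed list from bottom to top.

[-4585, 52]

-58    -> [-58]
11     -> [-58, 11]
*      -> [-638]
12     -> [-638, 12]
-      -> [-650]
4      -> [-650, 4]
-      -> [-654]
negate -> [654]
negate -> [-654]
negate -> [654]
-7     -> [654, -7]
*      -> [-4578]
-3     -> [-4578, -3]
10     -> [-4578, -3, 10]
negate -> [-4578, -3, -10]
-      -> [-4578, 7]
negate -> [-4578, -7]
+      -> [-4585]
52     -> [-4585, 52]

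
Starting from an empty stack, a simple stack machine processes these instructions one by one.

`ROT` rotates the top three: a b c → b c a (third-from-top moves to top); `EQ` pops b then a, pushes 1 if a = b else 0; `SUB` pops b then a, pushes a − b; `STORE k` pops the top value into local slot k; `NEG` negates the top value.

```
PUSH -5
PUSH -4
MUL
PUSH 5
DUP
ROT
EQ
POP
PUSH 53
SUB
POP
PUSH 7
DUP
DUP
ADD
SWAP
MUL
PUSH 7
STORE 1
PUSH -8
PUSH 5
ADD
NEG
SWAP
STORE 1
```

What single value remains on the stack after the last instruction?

3

PUSH -5 -> -5
PUSH -4 -> -5 -4
MUL     -> 20
PUSH 5  -> 20 5
DUP     -> 20 5 5
ROT     -> 5 5 20
EQ      -> 5 0
POP     -> 5
PUSH 53 -> 5 53
SUB     -> -48
POP     -> (empty)
PUSH 7  -> 7
DUP     -> 7 7
DUP     -> 7 7 7
ADD     -> 7 14
SWAP    -> 14 7
MUL     -> 98
PUSH 7  -> 98 7
STORE 1 -> 98
PUSH -8 -> 98 -8
PUSH 5  -> 98 -8 5
ADD     -> 98 -3
NEG     -> 98 3
SWAP    -> 3 98
STORE 1 -> 3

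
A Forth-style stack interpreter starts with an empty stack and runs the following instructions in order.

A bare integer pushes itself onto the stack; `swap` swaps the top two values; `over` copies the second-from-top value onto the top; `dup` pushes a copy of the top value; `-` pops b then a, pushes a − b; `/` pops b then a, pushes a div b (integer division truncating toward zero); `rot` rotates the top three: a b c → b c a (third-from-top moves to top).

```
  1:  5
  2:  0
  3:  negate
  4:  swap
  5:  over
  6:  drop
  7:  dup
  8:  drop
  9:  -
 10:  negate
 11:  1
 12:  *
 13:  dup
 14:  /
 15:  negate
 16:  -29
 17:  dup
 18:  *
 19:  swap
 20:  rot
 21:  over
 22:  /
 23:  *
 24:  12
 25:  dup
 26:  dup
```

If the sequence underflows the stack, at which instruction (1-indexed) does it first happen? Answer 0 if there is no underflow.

20

5       5
0       5 0
negate  5 0
swap    0 5
over    0 5 0
drop    0 5
dup     0 5 5
drop    0 5
-       -5
negate  5
1       5 1
*       5
dup     5 5
/       1
negate  -1
-29     -1 -29
dup     -1 -29 -29
*       -1 841
swap    841 -1
rot  — needs 3 operands, stack has 2 → underflow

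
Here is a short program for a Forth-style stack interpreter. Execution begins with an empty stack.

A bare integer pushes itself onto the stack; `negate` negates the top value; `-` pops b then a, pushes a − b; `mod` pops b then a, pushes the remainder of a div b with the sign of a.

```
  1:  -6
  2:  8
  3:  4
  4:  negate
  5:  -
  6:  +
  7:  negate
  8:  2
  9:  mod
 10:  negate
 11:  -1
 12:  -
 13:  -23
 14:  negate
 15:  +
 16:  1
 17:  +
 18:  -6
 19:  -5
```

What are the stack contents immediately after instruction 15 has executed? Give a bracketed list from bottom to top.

-6     -> [-6]
8      -> [-6, 8]
4      -> [-6, 8, 4]
negate -> [-6, 8, -4]
-      -> [-6, 12]
+      -> [6]
negate -> [-6]
2      -> [-6, 2]
mod    -> [0]
negate -> [0]
-1     -> [0, -1]
-      -> [1]
-23    -> [1, -23]
negate -> [1, 23]
+      -> [24]

[24]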